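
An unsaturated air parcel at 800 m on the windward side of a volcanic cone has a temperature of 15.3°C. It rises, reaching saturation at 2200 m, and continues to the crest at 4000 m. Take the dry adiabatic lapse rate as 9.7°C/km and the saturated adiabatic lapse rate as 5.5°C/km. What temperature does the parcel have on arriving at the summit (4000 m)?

-8.18°C

Dry to 2200 m: -9.7 × 1.4 km = -13.58°C, so T = 1.72°C.
Saturated to 4000 m: -5.5 × 1.8 km = -9.9°C, so T = -8.18°C.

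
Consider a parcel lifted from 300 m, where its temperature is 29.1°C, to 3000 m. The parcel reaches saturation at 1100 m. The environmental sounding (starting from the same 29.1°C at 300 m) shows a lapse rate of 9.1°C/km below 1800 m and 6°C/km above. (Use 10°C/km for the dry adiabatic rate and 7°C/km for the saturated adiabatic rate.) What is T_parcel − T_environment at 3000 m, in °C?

-0.45°C (parcel cooler than environment)

Parcel:
  Dry to 1100 m: -10 × 0.8 km = -8°C, so T = 21.1°C.
  Saturated to 3000 m: -7 × 1.9 km = -13.3°C, so T = 7.8°C.
Environment:
  Environment, lower layer to 1800 m: -9.1 × 1.5 km = -13.65°C, so T = 15.45°C.
  Environment, upper layer to 3000 m: -6 × 1.2 km = -7.2°C, so T = 8.25°C.
T_parcel − T_env = 7.8 − 8.25 = -0.45°C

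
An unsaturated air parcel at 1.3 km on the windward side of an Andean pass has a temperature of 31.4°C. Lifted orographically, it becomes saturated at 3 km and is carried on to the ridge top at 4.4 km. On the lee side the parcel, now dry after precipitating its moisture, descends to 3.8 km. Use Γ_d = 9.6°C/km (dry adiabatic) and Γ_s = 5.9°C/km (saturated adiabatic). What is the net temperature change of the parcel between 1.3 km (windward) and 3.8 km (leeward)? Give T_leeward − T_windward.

-18.82°C

Dry to 3000 m: -9.6 × 1.7 km = -16.32°C, so T = 15.08°C.
Saturated to 4400 m: -5.9 × 1.4 km = -8.26°C, so T = 6.82°C.
Dry descent to 3800 m: +9.6 × 0.6 km = +5.76°C, so T = 12.58°C.
Net change vs windward start: 12.58 − 31.4 = -18.82°C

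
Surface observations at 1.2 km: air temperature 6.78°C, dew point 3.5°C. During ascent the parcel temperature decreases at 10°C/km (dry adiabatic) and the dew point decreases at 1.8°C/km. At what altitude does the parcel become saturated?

1.6 km

T and T_d converge at 10 − 1.8 = 8.2°C per km
Height above start = (6.78 − 3.5) / 8.2 = 0.4 km
LCL altitude = 1200 m + 400 m = 1600 m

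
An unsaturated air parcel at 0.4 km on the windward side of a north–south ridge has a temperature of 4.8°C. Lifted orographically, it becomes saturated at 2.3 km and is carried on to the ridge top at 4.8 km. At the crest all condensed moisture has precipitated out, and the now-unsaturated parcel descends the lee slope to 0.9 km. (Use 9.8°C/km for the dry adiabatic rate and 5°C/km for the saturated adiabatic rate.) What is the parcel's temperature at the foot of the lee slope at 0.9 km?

Dry to 2300 m: -9.8 × 1.9 km = -18.62°C, so T = -13.82°C.
Saturated to 4800 m: -5 × 2.5 km = -12.5°C, so T = -26.32°C.
Dry descent to 900 m: +9.8 × 3.9 km = +38.22°C, so T = 11.9°C.

11.9°C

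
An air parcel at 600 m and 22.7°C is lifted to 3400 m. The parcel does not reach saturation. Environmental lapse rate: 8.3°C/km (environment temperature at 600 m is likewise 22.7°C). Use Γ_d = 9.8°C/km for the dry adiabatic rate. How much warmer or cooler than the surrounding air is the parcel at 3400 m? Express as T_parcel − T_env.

-4.2°C (parcel cooler than environment)

Parcel:
  Dry to 3400 m: -9.8 × 2.8 km = -27.44°C, so T = -4.74°C.
Environment:
  Environment to 3400 m: -8.3 × 2.8 km = -23.24°C, so T = -0.54°C.
T_parcel − T_env = -4.74 − (-0.54) = -4.2°C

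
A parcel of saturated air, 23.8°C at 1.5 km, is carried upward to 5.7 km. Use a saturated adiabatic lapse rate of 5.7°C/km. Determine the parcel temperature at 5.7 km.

1500–5700 m, saturated adiabatic: Δz = 4.2 km ⇒ ΔT = -23.94°C; T = -0.14°C

-0.14°C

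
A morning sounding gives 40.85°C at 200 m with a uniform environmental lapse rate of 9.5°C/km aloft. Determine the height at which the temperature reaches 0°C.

4500 m

Height above start = (40.85 − 0) / 9.5 = 4.3 km
Altitude = 200 m + 4300 m = 4500 m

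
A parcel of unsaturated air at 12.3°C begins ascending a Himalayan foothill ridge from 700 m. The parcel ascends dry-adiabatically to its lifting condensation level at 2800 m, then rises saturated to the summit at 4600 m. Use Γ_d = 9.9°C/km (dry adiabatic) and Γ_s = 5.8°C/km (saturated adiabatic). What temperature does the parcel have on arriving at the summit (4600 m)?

From 700 m to 2800 m (dry): cools by 9.9 × 2.1 = 20.79°C, giving -8.49°C.
From 2800 m to 4600 m (saturated): cools by 5.8 × 1.8 = 10.44°C, giving -18.93°C.

-18.93°C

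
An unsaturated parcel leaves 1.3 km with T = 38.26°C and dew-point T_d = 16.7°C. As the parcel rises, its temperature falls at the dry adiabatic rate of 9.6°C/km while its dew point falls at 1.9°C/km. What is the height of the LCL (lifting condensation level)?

4.1 km

T and T_d converge at 9.6 − 1.9 = 7.7°C per km
Height above start = (38.26 − 16.7) / 7.7 = 2.8 km
LCL altitude = 1300 m + 2800 m = 4100 m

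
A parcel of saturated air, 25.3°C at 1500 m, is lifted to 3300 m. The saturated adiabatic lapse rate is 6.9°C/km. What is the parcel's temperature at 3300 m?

From 1500 m to 3300 m (saturated adiabatic): cools by 6.9 × 1.8 = 12.42°C, giving 12.88°C.

12.88°C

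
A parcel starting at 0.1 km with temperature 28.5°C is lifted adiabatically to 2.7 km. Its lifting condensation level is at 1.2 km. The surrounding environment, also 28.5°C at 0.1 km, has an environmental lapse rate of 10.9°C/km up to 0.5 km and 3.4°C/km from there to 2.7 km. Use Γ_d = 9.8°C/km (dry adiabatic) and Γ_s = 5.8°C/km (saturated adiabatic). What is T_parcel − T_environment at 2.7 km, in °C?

-7.64°C (parcel cooler than environment)

Parcel:
  Dry to 1200 m: -9.8 × 1.1 km = -10.78°C, so T = 17.72°C.
  Saturated to 2700 m: -5.8 × 1.5 km = -8.7°C, so T = 9.02°C.
Environment:
  Environment, lower layer to 500 m: -10.9 × 0.4 km = -4.36°C, so T = 24.14°C.
  Environment, upper layer to 2700 m: -3.4 × 2.2 km = -7.48°C, so T = 16.66°C.
T_parcel − T_env = 9.02 − 16.66 = -7.64°C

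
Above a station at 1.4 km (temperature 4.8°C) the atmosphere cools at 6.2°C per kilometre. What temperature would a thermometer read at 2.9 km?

-4.5°C

1400 → 2900 m (environmental, 6.2°C/km): ΔT = -6.2 × 1.5 = -9.3°C → T = -4.5°C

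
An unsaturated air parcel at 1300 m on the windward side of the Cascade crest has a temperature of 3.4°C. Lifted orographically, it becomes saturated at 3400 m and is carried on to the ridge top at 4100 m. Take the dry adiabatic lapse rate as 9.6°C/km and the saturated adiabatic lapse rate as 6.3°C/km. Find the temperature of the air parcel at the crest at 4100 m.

Dry to 3400 m: -9.6 × 2.1 km = -20.16°C, so T = -16.76°C.
Saturated to 4100 m: -6.3 × 0.7 km = -4.41°C, so T = -21.17°C.

-21.17°C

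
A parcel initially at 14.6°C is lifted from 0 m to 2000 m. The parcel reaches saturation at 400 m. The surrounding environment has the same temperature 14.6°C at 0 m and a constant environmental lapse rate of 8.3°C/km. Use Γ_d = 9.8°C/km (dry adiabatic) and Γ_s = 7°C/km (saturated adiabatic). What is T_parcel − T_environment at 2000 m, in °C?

Parcel:
  0 → 400 m (dry, 9.8°C/km): ΔT = -9.8 × 0.4 = -3.92°C → T = 10.68°C
  400 → 2000 m (saturated, 7°C/km): ΔT = -7 × 1.6 = -11.2°C → T = -0.52°C
Environment:
  0 → 2000 m (environment, 8.3°C/km): ΔT = -8.3 × 2 = -16.6°C → T = -2°C
T_parcel − T_env = -0.52 − (-2) = +1.48°C

+1.48°C (parcel warmer than environment)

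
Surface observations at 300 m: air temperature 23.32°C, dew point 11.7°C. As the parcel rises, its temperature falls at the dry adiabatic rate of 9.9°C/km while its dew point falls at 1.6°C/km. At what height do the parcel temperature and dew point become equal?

T and T_d converge at 9.9 − 1.6 = 8.3°C per km
Height above start = (23.32 − 11.7) / 8.3 = 1.4 km
LCL altitude = 300 m + 1400 m = 1700 m

1700 m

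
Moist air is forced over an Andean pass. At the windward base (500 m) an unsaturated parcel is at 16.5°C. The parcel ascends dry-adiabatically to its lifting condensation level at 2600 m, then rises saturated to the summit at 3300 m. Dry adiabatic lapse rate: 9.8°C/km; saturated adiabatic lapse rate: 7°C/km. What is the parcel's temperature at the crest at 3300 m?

500 → 2600 m (dry, 9.8°C/km): ΔT = -9.8 × 2.1 = -20.58°C → T = -4.08°C
2600 → 3300 m (saturated, 7°C/km): ΔT = -7 × 0.7 = -4.9°C → T = -8.98°C

-8.98°C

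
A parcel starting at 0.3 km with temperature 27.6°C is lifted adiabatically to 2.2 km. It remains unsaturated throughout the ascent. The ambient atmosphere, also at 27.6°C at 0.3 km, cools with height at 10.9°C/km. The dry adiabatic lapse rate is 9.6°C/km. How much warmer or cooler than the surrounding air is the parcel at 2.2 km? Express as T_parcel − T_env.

+2.47°C (parcel warmer than environment)

Parcel:
  300–2200 m, dry: Δz = 1.9 km ⇒ ΔT = -18.24°C; T = 9.36°C
Environment:
  300–2200 m, environment: Δz = 1.9 km ⇒ ΔT = -20.71°C; T = 6.89°C
T_parcel − T_env = 9.36 − 6.89 = +2.47°C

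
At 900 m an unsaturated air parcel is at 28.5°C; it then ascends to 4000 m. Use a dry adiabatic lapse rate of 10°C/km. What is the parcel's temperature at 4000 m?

900–4000 m, dry adiabatic: Δz = 3.1 km ⇒ ΔT = -31°C; T = -2.5°C

-2.5°C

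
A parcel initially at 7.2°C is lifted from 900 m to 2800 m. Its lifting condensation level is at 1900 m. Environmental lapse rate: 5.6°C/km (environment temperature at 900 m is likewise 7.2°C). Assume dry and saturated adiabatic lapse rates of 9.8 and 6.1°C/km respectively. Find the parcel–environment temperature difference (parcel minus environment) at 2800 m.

Parcel:
  Dry to 1900 m: -9.8 × 1 km = -9.8°C, so T = -2.6°C.
  Saturated to 2800 m: -6.1 × 0.9 km = -5.49°C, so T = -8.09°C.
Environment:
  Environment to 2800 m: -5.6 × 1.9 km = -10.64°C, so T = -3.44°C.
T_parcel − T_env = -8.09 − (-3.44) = -4.65°C

-4.65°C (parcel cooler than environment)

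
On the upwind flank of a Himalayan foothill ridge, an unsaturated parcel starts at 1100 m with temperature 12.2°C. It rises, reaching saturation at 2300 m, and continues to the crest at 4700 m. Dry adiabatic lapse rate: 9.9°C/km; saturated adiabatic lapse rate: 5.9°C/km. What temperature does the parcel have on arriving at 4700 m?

-13.84°C

From 1100 m to 2300 m (dry): cools by 9.9 × 1.2 = 11.88°C, giving 0.32°C.
From 2300 m to 4700 m (saturated): cools by 5.9 × 2.4 = 14.16°C, giving -13.84°C.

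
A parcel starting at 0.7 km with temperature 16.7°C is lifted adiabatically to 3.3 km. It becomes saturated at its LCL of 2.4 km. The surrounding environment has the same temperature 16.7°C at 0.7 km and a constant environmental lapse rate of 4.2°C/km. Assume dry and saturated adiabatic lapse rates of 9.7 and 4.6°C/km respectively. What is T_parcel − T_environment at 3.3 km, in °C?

-9.71°C (parcel cooler than environment)

Parcel:
  700 → 2400 m (dry, 9.7°C/km): ΔT = -9.7 × 1.7 = -16.49°C → T = 0.21°C
  2400 → 3300 m (saturated, 4.6°C/km): ΔT = -4.6 × 0.9 = -4.14°C → T = -3.93°C
Environment:
  700 → 3300 m (environment, 4.2°C/km): ΔT = -4.2 × 2.6 = -10.92°C → T = 5.78°C
T_parcel − T_env = -3.93 − 5.78 = -9.71°C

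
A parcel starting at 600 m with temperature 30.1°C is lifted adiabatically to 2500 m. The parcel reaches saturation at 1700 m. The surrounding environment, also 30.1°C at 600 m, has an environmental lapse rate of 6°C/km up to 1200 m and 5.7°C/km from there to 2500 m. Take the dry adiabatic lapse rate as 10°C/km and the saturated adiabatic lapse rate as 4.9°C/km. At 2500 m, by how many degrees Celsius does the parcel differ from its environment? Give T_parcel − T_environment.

Parcel:
  From 600 m to 1700 m (dry): cools by 10 × 1.1 = 11°C, giving 19.1°C.
  From 1700 m to 2500 m (saturated): cools by 4.9 × 0.8 = 3.92°C, giving 15.18°C.
Environment:
  From 600 m to 1200 m (environment, lower layer): cools by 6 × 0.6 = 3.6°C, giving 26.5°C.
  From 1200 m to 2500 m (environment, upper layer): cools by 5.7 × 1.3 = 7.41°C, giving 19.09°C.
T_parcel − T_env = 15.18 − 19.09 = -3.91°C

-3.91°C (parcel cooler than environment)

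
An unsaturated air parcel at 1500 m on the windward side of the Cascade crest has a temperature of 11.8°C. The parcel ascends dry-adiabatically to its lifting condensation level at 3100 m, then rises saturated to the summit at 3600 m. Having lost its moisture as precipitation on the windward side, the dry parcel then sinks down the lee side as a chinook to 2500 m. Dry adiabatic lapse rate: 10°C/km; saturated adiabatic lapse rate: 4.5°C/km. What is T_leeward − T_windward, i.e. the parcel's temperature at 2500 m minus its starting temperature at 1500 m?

1500–3100 m, dry: Δz = 1.6 km ⇒ ΔT = -16°C; T = -4.2°C
3100–3600 m, saturated: Δz = 0.5 km ⇒ ΔT = -2.25°C; T = -6.45°C
3600–2500 m, dry descent: Δz = 1.1 km ⇒ ΔT = +11°C; T = 4.55°C
Net change vs windward start: 4.55 − 11.8 = -7.25°C

-7.25°C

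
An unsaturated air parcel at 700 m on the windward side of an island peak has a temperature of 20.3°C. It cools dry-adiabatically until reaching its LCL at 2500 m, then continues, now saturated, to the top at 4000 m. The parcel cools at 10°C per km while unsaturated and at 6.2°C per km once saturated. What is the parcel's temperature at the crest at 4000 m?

700–2500 m, dry: Δz = 1.8 km ⇒ ΔT = -18°C; T = 2.3°C
2500–4000 m, saturated: Δz = 1.5 km ⇒ ΔT = -9.3°C; T = -7°C

-7°C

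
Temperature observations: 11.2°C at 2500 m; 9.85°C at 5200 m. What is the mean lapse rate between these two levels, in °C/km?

0.5°C/km

Γ = −ΔT/Δz = (11.2 − 9.85) / (5200 − 2500) m
  = 1.35°C / 2.7 km = 0.5°C/km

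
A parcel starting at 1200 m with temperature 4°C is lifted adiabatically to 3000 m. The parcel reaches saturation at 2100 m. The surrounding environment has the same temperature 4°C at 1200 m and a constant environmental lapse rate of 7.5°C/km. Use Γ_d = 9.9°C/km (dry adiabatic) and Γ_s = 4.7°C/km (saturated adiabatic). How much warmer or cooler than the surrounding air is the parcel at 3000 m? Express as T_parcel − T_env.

Parcel:
  Dry to 2100 m: -9.9 × 0.9 km = -8.91°C, so T = -4.91°C.
  Saturated to 3000 m: -4.7 × 0.9 km = -4.23°C, so T = -9.14°C.
Environment:
  Environment to 3000 m: -7.5 × 1.8 km = -13.5°C, so T = -9.5°C.
T_parcel − T_env = -9.14 − (-9.5) = +0.36°C

+0.36°C (parcel warmer than environment)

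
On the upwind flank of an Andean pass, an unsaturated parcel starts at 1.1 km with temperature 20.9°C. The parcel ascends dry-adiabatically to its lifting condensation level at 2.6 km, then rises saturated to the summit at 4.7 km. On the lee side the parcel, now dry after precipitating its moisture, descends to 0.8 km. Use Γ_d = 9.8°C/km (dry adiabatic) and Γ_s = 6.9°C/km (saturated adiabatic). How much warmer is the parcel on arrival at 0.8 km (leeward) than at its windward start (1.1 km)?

1100–2600 m, dry: Δz = 1.5 km ⇒ ΔT = -14.7°C; T = 6.2°C
2600–4700 m, saturated: Δz = 2.1 km ⇒ ΔT = -14.49°C; T = -8.29°C
4700–800 m, dry descent: Δz = 3.9 km ⇒ ΔT = +38.22°C; T = 29.93°C
Net change vs windward start: 29.93 − 20.9 = +9.03°C

+9.03°C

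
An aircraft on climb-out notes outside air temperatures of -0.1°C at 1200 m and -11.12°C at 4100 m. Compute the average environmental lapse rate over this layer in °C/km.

3.8°C/km

Γ = −ΔT/Δz = (-0.1 − (-11.12)) / (4100 − 1200) m
  = 11.02°C / 2.9 km = 3.8°C/km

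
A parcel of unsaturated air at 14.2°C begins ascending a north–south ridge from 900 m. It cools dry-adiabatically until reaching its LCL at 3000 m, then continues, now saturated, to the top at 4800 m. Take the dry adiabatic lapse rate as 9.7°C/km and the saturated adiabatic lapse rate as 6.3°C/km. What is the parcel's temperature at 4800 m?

900–3000 m, dry: Δz = 2.1 km ⇒ ΔT = -20.37°C; T = -6.17°C
3000–4800 m, saturated: Δz = 1.8 km ⇒ ΔT = -11.34°C; T = -17.51°C

-17.51°C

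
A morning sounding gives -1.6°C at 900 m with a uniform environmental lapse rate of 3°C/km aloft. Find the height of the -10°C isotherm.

3700 m

Height above start = (-1.6 − (-10)) / 3 = 2.8 km
Altitude = 900 m + 2800 m = 3700 m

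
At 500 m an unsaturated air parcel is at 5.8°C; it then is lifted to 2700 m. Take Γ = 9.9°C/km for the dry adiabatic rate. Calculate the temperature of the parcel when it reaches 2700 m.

-15.98°C

500–2700 m, dry adiabatic: Δz = 2.2 km ⇒ ΔT = -21.78°C; T = -15.98°C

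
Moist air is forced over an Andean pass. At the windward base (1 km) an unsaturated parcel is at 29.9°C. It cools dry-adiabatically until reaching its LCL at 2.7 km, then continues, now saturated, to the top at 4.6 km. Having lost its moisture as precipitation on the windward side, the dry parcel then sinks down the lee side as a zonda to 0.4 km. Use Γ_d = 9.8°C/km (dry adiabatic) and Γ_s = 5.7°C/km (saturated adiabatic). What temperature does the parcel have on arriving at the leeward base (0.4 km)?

Dry to 2700 m: -9.8 × 1.7 km = -16.66°C, so T = 13.24°C.
Saturated to 4600 m: -5.7 × 1.9 km = -10.83°C, so T = 2.41°C.
Dry descent to 400 m: +9.8 × 4.2 km = +41.16°C, so T = 43.57°C.

43.57°C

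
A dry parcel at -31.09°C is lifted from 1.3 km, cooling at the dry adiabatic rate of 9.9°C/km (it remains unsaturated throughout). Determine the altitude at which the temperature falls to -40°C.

Height above start = (-31.09 − (-40)) / 9.9 = 0.9 km
Altitude = 1300 m + 900 m = 2200 m

2.2 km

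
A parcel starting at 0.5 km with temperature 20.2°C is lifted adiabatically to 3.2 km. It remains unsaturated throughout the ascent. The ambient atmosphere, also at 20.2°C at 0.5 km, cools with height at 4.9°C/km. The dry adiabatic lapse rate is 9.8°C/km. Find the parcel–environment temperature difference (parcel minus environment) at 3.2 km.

-13.23°C (parcel cooler than environment)

Parcel:
  From 500 m to 3200 m (dry): cools by 9.8 × 2.7 = 26.46°C, giving -6.26°C.
Environment:
  From 500 m to 3200 m (environment): cools by 4.9 × 2.7 = 13.23°C, giving 6.97°C.
T_parcel − T_env = -6.26 − 6.97 = -13.23°C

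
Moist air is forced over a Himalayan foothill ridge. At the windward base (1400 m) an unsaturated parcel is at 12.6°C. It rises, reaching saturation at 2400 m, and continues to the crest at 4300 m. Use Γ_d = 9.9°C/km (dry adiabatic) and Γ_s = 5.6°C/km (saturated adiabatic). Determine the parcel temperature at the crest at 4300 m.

-7.94°C

Dry to 2400 m: -9.9 × 1 km = -9.9°C, so T = 2.7°C.
Saturated to 4300 m: -5.6 × 1.9 km = -10.64°C, so T = -7.94°C.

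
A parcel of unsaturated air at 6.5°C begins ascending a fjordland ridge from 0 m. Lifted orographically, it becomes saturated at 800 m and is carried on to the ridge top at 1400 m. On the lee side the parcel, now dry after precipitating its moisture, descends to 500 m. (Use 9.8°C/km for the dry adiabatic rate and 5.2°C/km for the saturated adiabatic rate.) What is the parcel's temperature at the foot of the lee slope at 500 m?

Dry to 800 m: -9.8 × 0.8 km = -7.84°C, so T = -1.34°C.
Saturated to 1400 m: -5.2 × 0.6 km = -3.12°C, so T = -4.46°C.
Dry descent to 500 m: +9.8 × 0.9 km = +8.82°C, so T = 4.36°C.

4.36°C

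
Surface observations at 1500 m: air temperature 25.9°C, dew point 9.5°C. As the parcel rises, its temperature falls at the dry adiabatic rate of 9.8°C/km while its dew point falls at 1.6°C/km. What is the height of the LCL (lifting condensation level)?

3500 m

T and T_d converge at 9.8 − 1.6 = 8.2°C per km
Height above start = (25.9 − 9.5) / 8.2 = 2 km
LCL altitude = 1500 m + 2000 m = 3500 m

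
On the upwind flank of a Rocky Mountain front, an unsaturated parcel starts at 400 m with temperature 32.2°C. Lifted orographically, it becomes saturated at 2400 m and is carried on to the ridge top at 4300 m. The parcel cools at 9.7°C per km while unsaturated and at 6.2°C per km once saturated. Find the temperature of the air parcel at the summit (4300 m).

1.02°C

From 400 m to 2400 m (dry): cools by 9.7 × 2 = 19.4°C, giving 12.8°C.
From 2400 m to 4300 m (saturated): cools by 6.2 × 1.9 = 11.78°C, giving 1.02°C.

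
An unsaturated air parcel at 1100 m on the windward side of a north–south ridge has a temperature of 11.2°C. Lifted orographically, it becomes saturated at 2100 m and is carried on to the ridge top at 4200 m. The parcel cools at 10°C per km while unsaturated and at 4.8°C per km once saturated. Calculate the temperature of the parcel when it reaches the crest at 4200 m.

-8.88°C

Dry to 2100 m: -10 × 1 km = -10°C, so T = 1.2°C.
Saturated to 4200 m: -4.8 × 2.1 km = -10.08°C, so T = -8.88°C.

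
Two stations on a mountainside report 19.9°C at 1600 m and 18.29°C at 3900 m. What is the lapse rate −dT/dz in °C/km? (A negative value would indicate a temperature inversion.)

Γ = −ΔT/Δz = (19.9 − 18.29) / (3900 − 1600) m
  = 1.61°C / 2.3 km = 0.7°C/km

0.7°C/km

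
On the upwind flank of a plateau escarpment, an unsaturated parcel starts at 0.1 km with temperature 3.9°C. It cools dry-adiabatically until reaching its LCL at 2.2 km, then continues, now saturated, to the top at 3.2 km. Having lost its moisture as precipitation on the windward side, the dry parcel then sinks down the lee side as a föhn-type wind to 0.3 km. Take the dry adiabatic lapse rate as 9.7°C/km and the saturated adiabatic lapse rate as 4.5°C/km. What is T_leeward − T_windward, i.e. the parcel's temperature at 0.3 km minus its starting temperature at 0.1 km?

+3.26°C

Dry to 2200 m: -9.7 × 2.1 km = -20.37°C, so T = -16.47°C.
Saturated to 3200 m: -4.5 × 1 km = -4.5°C, so T = -20.97°C.
Dry descent to 300 m: +9.7 × 2.9 km = +28.13°C, so T = 7.16°C.
Net change vs windward start: 7.16 − 3.9 = +3.26°C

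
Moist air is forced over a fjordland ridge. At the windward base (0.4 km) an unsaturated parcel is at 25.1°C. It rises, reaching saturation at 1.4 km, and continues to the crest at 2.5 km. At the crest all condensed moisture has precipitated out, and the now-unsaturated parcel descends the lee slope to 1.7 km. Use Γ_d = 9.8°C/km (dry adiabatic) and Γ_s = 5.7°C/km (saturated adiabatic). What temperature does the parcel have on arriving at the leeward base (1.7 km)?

400–1400 m, dry: Δz = 1 km ⇒ ΔT = -9.8°C; T = 15.3°C
1400–2500 m, saturated: Δz = 1.1 km ⇒ ΔT = -6.27°C; T = 9.03°C
2500–1700 m, dry descent: Δz = 0.8 km ⇒ ΔT = +7.84°C; T = 16.87°C

16.87°C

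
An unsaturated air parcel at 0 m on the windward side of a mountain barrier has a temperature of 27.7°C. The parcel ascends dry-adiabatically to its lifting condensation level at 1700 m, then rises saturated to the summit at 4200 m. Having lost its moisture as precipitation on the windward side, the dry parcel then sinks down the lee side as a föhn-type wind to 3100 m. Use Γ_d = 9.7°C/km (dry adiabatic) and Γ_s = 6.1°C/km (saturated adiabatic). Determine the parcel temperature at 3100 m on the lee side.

0 → 1700 m (dry, 9.7°C/km): ΔT = -9.7 × 1.7 = -16.49°C → T = 11.21°C
1700 → 4200 m (saturated, 6.1°C/km): ΔT = -6.1 × 2.5 = -15.25°C → T = -4.04°C
4200 → 3100 m (dry descent, 9.7°C/km): ΔT = +9.7 × 1.1 = +10.67°C → T = 6.63°C

6.63°C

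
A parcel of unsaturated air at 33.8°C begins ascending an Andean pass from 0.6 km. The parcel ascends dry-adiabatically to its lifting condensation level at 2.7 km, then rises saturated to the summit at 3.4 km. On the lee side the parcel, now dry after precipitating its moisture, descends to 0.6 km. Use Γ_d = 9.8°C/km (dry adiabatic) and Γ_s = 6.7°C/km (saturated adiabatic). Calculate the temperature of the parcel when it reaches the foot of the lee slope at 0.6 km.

35.97°C

600–2700 m, dry: Δz = 2.1 km ⇒ ΔT = -20.58°C; T = 13.22°C
2700–3400 m, saturated: Δz = 0.7 km ⇒ ΔT = -4.69°C; T = 8.53°C
3400–600 m, dry descent: Δz = 2.8 km ⇒ ΔT = +27.44°C; T = 35.97°C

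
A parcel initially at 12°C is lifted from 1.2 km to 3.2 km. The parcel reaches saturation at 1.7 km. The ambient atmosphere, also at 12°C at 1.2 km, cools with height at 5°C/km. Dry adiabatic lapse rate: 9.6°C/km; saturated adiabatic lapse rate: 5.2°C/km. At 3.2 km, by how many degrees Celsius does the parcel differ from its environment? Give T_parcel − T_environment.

Parcel:
  From 1200 m to 1700 m (dry): cools by 9.6 × 0.5 = 4.8°C, giving 7.2°C.
  From 1700 m to 3200 m (saturated): cools by 5.2 × 1.5 = 7.8°C, giving -0.6°C.
Environment:
  From 1200 m to 3200 m (environment): cools by 5 × 2 = 10°C, giving 2°C.
T_parcel − T_env = -0.6 − 2 = -2.6°C

-2.6°C (parcel cooler than environment)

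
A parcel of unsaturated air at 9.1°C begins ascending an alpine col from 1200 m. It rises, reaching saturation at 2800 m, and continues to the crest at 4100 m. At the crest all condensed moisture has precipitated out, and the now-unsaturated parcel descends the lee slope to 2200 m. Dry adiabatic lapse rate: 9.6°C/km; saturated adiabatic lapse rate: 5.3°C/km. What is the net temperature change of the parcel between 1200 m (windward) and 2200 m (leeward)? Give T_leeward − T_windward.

-4.01°C

1200 → 2800 m (dry, 9.6°C/km): ΔT = -9.6 × 1.6 = -15.36°C → T = -6.26°C
2800 → 4100 m (saturated, 5.3°C/km): ΔT = -5.3 × 1.3 = -6.89°C → T = -13.15°C
4100 → 2200 m (dry descent, 9.6°C/km): ΔT = +9.6 × 1.9 = +18.24°C → T = 5.09°C
Net change vs windward start: 5.09 − 9.1 = -4.01°C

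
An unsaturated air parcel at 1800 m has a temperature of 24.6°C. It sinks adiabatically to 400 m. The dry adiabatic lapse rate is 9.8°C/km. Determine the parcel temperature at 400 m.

From 1800 m to 400 m (dry adiabatic): warms by 9.8 × 1.4 = 13.72°C, giving 38.32°C.

38.32°C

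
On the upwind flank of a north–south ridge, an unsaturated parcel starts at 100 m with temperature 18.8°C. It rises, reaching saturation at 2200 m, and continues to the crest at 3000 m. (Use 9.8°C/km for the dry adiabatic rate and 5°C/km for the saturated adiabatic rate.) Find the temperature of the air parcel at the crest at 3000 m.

-5.78°C

100–2200 m, dry: Δz = 2.1 km ⇒ ΔT = -20.58°C; T = -1.78°C
2200–3000 m, saturated: Δz = 0.8 km ⇒ ΔT = -4°C; T = -5.78°C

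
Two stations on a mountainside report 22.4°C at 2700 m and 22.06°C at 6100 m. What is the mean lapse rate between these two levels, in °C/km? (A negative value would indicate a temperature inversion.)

Γ = −ΔT/Δz = (22.4 − 22.06) / (6100 − 2700) m
  = 0.34°C / 3.4 km = 0.1°C/km

0.1°C/km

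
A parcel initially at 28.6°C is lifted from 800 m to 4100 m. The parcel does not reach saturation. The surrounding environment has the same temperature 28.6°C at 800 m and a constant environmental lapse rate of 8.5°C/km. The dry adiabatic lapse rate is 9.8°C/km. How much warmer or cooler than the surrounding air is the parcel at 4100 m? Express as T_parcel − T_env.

-4.29°C (parcel cooler than environment)

Parcel:
  Dry to 4100 m: -9.8 × 3.3 km = -32.34°C, so T = -3.74°C.
Environment:
  Environment to 4100 m: -8.5 × 3.3 km = -28.05°C, so T = 0.55°C.
T_parcel − T_env = -3.74 − 0.55 = -4.29°C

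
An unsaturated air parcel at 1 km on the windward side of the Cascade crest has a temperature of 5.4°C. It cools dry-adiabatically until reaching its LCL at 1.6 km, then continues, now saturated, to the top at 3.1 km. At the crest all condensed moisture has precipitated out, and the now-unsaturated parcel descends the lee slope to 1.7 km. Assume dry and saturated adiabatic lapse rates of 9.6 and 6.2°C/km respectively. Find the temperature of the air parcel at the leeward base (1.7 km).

1000 → 1600 m (dry, 9.6°C/km): ΔT = -9.6 × 0.6 = -5.76°C → T = -0.36°C
1600 → 3100 m (saturated, 6.2°C/km): ΔT = -6.2 × 1.5 = -9.3°C → T = -9.66°C
3100 → 1700 m (dry descent, 9.6°C/km): ΔT = +9.6 × 1.4 = +13.44°C → T = 3.78°C

3.78°C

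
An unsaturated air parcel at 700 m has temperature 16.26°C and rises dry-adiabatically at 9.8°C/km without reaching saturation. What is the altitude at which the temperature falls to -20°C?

4400 m

Height above start = (16.26 − (-20)) / 9.8 = 3.7 km
Altitude = 700 m + 3700 m = 4400 m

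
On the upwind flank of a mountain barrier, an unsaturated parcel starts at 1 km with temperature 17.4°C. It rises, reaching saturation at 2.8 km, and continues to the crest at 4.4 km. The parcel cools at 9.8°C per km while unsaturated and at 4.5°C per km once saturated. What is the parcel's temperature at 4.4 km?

-7.44°C

1000 → 2800 m (dry, 9.8°C/km): ΔT = -9.8 × 1.8 = -17.64°C → T = -0.24°C
2800 → 4400 m (saturated, 4.5°C/km): ΔT = -4.5 × 1.6 = -7.2°C → T = -7.44°C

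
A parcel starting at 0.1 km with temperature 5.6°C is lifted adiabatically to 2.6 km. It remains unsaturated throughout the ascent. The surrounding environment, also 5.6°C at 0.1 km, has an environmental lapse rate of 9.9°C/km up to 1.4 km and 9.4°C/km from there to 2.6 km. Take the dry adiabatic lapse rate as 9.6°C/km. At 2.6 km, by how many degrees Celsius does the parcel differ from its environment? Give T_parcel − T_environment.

+0.15°C (parcel warmer than environment)

Parcel:
  100–2600 m, dry: Δz = 2.5 km ⇒ ΔT = -24°C; T = -18.4°C
Environment:
  100–1400 m, environment, lower layer: Δz = 1.3 km ⇒ ΔT = -12.87°C; T = -7.27°C
  1400–2600 m, environment, upper layer: Δz = 1.2 km ⇒ ΔT = -11.28°C; T = -18.55°C
T_parcel − T_env = -18.4 − (-18.55) = +0.15°C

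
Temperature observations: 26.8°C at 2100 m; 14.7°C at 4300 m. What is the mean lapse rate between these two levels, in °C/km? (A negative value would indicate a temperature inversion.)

5.5°C/km

Γ = −ΔT/Δz = (26.8 − 14.7) / (4300 − 2100) m
  = 12.1°C / 2.2 km = 5.5°C/km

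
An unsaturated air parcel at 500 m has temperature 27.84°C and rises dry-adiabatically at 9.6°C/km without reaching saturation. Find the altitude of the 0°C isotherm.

Height above start = (27.84 − 0) / 9.6 = 2.9 km
Altitude = 500 m + 2900 m = 3400 m

3400 m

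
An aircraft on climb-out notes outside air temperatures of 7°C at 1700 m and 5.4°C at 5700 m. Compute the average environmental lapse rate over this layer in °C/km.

Γ = −ΔT/Δz = (7 − 5.4) / (5700 − 1700) m
  = 1.6°C / 4 km = 0.4°C/km

0.4°C/km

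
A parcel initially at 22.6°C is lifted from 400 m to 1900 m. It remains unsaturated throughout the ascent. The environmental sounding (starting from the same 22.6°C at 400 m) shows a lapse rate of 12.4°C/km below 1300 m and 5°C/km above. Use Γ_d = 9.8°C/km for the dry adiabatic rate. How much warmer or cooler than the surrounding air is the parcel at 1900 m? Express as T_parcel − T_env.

Parcel:
  Dry to 1900 m: -9.8 × 1.5 km = -14.7°C, so T = 7.9°C.
Environment:
  Environment, lower layer to 1300 m: -12.4 × 0.9 km = -11.16°C, so T = 11.44°C.
  Environment, upper layer to 1900 m: -5 × 0.6 km = -3°C, so T = 8.44°C.
T_parcel − T_env = 7.9 − 8.44 = -0.54°C

-0.54°C (parcel cooler than environment)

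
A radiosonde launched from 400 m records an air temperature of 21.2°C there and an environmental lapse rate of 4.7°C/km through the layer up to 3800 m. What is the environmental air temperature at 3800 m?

400–3800 m, environmental: Δz = 3.4 km ⇒ ΔT = -15.98°C; T = 5.22°C

5.22°C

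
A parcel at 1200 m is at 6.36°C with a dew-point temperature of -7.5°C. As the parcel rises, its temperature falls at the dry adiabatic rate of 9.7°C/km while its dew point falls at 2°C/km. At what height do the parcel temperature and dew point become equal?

T and T_d converge at 9.7 − 2 = 7.7°C per km
Height above start = (6.36 − (-7.5)) / 7.7 = 1.8 km
LCL altitude = 1200 m + 1800 m = 3000 m

3000 m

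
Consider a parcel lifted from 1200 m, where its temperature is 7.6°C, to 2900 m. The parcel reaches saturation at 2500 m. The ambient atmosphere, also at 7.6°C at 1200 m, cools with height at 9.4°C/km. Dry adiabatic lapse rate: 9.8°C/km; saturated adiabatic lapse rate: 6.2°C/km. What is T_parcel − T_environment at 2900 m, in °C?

Parcel:
  Dry to 2500 m: -9.8 × 1.3 km = -12.74°C, so T = -5.14°C.
  Saturated to 2900 m: -6.2 × 0.4 km = -2.48°C, so T = -7.62°C.
Environment:
  Environment to 2900 m: -9.4 × 1.7 km = -15.98°C, so T = -8.38°C.
T_parcel − T_env = -7.62 − (-8.38) = +0.76°C

+0.76°C (parcel warmer than environment)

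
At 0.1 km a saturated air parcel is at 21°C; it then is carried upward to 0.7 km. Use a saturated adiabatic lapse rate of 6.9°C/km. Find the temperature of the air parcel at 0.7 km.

From 100 m to 700 m (saturated adiabatic): cools by 6.9 × 0.6 = 4.14°C, giving 16.86°C.

16.86°C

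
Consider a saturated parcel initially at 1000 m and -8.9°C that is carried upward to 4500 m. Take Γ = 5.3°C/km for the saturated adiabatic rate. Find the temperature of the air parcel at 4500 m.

-27.45°C

Saturated adiabatic to 4500 m: -5.3 × 3.5 km = -18.55°C, so T = -27.45°C.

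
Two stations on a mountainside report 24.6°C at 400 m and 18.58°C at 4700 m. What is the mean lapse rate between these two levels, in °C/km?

1.4°C/km

Γ = −ΔT/Δz = (24.6 − 18.58) / (4700 − 400) m
  = 6.02°C / 4.3 km = 1.4°C/km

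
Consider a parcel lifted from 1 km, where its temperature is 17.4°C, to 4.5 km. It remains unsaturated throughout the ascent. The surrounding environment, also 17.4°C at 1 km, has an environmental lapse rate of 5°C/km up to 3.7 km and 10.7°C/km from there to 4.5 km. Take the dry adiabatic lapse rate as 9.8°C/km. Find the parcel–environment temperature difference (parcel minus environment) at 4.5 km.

Parcel:
  Dry to 4500 m: -9.8 × 3.5 km = -34.3°C, so T = -16.9°C.
Environment:
  Environment, lower layer to 3700 m: -5 × 2.7 km = -13.5°C, so T = 3.9°C.
  Environment, upper layer to 4500 m: -10.7 × 0.8 km = -8.56°C, so T = -4.66°C.
T_parcel − T_env = -16.9 − (-4.66) = -12.24°C

-12.24°C (parcel cooler than environment)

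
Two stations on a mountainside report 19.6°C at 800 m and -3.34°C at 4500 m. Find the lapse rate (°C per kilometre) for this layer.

Γ = −ΔT/Δz = (19.6 − (-3.34)) / (4500 − 800) m
  = 22.94°C / 3.7 km = 6.2°C/km

6.2°C/km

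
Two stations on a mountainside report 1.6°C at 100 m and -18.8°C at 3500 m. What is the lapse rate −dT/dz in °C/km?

6°C/km

Γ = −ΔT/Δz = (1.6 − (-18.8)) / (3500 − 100) m
  = 20.4°C / 3.4 km = 6°C/km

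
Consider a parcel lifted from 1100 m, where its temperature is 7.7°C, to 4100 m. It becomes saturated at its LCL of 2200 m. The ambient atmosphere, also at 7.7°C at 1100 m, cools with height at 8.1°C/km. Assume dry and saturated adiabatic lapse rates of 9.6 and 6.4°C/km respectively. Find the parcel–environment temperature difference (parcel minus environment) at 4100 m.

+1.58°C (parcel warmer than environment)

Parcel:
  1100 → 2200 m (dry, 9.6°C/km): ΔT = -9.6 × 1.1 = -10.56°C → T = -2.86°C
  2200 → 4100 m (saturated, 6.4°C/km): ΔT = -6.4 × 1.9 = -12.16°C → T = -15.02°C
Environment:
  1100 → 4100 m (environment, 8.1°C/km): ΔT = -8.1 × 3 = -24.3°C → T = -16.6°C
T_parcel − T_env = -15.02 − (-16.6) = +1.58°C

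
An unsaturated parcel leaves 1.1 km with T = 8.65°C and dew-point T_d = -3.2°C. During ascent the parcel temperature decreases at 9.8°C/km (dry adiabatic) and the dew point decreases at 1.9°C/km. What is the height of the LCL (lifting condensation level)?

2.6 km

T and T_d converge at 9.8 − 1.9 = 7.9°C per km
Height above start = (8.65 − (-3.2)) / 7.9 = 1.5 km
LCL altitude = 1100 m + 1500 m = 2600 m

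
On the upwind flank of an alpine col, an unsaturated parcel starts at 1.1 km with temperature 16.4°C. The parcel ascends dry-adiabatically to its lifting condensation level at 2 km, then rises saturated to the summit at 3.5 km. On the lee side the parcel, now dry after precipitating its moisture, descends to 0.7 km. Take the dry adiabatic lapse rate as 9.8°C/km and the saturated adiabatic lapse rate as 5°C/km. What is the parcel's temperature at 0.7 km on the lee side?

27.52°C

Dry to 2000 m: -9.8 × 0.9 km = -8.82°C, so T = 7.58°C.
Saturated to 3500 m: -5 × 1.5 km = -7.5°C, so T = 0.08°C.
Dry descent to 700 m: +9.8 × 2.8 km = +27.44°C, so T = 27.52°C.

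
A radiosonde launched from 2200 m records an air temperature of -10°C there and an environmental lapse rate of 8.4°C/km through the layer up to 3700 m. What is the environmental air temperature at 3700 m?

2200–3700 m, environmental: Δz = 1.5 km ⇒ ΔT = -12.6°C; T = -22.6°C

-22.6°C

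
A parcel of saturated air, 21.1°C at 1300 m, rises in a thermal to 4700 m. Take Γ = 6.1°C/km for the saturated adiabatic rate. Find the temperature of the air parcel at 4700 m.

1300–4700 m, saturated adiabatic: Δz = 3.4 km ⇒ ΔT = -20.74°C; T = 0.36°C

0.36°C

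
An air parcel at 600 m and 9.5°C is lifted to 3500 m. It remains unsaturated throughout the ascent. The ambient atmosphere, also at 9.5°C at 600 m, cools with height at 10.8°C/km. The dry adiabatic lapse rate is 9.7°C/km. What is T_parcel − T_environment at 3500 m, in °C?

Parcel:
  Dry to 3500 m: -9.7 × 2.9 km = -28.13°C, so T = -18.63°C.
Environment:
  Environment to 3500 m: -10.8 × 2.9 km = -31.32°C, so T = -21.82°C.
T_parcel − T_env = -18.63 − (-21.82) = +3.19°C

+3.19°C (parcel warmer than environment)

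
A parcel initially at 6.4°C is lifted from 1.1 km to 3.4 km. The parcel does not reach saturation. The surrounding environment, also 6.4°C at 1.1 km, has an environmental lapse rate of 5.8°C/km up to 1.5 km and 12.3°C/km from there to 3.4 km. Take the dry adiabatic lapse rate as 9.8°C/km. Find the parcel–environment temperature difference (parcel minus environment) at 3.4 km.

Parcel:
  Dry to 3400 m: -9.8 × 2.3 km = -22.54°C, so T = -16.14°C.
Environment:
  Environment, lower layer to 1500 m: -5.8 × 0.4 km = -2.32°C, so T = 4.08°C.
  Environment, upper layer to 3400 m: -12.3 × 1.9 km = -23.37°C, so T = -19.29°C.
T_parcel − T_env = -16.14 − (-19.29) = +3.15°C

+3.15°C (parcel warmer than environment)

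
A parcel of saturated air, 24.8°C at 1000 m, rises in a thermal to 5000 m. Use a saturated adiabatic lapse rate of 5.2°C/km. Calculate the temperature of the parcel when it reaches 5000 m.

1000–5000 m, saturated adiabatic: Δz = 4 km ⇒ ΔT = -20.8°C; T = 4°C

4°C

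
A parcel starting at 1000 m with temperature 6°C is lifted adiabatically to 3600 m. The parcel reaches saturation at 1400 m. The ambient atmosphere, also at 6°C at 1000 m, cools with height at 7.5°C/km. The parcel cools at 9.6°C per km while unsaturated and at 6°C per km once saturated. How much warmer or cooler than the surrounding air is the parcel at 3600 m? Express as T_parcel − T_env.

Parcel:
  Dry to 1400 m: -9.6 × 0.4 km = -3.84°C, so T = 2.16°C.
  Saturated to 3600 m: -6 × 2.2 km = -13.2°C, so T = -11.04°C.
Environment:
  Environment to 3600 m: -7.5 × 2.6 km = -19.5°C, so T = -13.5°C.
T_parcel − T_env = -11.04 − (-13.5) = +2.46°C

+2.46°C (parcel warmer than environment)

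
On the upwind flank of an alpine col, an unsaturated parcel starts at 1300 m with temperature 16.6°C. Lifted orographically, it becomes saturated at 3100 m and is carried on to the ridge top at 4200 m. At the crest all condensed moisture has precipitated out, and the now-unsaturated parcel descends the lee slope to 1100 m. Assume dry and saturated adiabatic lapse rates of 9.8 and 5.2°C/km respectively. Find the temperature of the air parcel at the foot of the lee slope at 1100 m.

23.62°C

From 1300 m to 3100 m (dry): cools by 9.8 × 1.8 = 17.64°C, giving -1.04°C.
From 3100 m to 4200 m (saturated): cools by 5.2 × 1.1 = 5.72°C, giving -6.76°C.
From 4200 m to 1100 m (dry descent): warms by 9.8 × 3.1 = 30.38°C, giving 23.62°C.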